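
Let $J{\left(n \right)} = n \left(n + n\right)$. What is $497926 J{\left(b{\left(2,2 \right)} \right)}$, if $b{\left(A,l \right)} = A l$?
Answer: $15933632$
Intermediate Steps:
$J{\left(n \right)} = 2 n^{2}$ ($J{\left(n \right)} = n 2 n = 2 n^{2}$)
$497926 J{\left(b{\left(2,2 \right)} \right)} = 497926 \cdot 2 \left(2 \cdot 2\right)^{2} = 497926 \cdot 2 \cdot 4^{2} = 497926 \cdot 2 \cdot 16 = 497926 \cdot 32 = 15933632$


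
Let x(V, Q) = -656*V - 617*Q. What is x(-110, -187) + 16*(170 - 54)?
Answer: 189395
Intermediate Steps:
x(-110, -187) + 16*(170 - 54) = (-656*(-110) - 617*(-187)) + 16*(170 - 54) = (72160 + 115379) + 16*116 = 187539 + 1856 = 189395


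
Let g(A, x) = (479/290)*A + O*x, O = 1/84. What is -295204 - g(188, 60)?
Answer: -299947967/1015 ≈ -2.9552e+5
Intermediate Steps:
O = 1/84 ≈ 0.011905
g(A, x) = x/84 + 479*A/290 (g(A, x) = (479/290)*A + x/84 = (479*(1/290))*A + x/84 = 479*A/290 + x/84 = x/84 + 479*A/290)
-295204 - g(188, 60) = -295204 - ((1/84)*60 + (479/290)*188) = -295204 - (5/7 + 45026/145) = -295204 - 1*315907/1015 = -295204 - 315907/1015 = -299947967/1015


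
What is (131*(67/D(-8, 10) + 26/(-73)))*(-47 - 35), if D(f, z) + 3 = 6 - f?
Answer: -49466910/803 ≈ -61603.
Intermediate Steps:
D(f, z) = 3 - f (D(f, z) = -3 + (6 - f) = 3 - f)
(131*(67/D(-8, 10) + 26/(-73)))*(-47 - 35) = (131*(67/(3 - 1*(-8)) + 26/(-73)))*(-47 - 35) = (131*(67/(3 + 8) + 26*(-1/73)))*(-82) = (131*(67/11 - 26/73))*(-82) = (131*(4605/803))*(-82) = (603255/803)*(-82) = -49466910/803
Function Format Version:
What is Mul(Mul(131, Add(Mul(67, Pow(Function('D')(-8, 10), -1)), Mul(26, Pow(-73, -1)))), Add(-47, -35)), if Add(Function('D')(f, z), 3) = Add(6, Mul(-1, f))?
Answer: Rational(-49466910, 803) ≈ -61603.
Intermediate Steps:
Function('D')(f, z) = Add(3, Mul(-1, f)) (Function('D')(f, z) = Add(-3, Add(6, Mul(-1, f))) = Add(3, Mul(-1, f)))
Mul(Mul(131, Add(Mul(67, Pow(Function('D')(-8, 10), -1)), Mul(26, Pow(-73, -1)))), Add(-47, -35)) = Mul(Mul(131, Add(Mul(67, Pow(Add(3, Mul(-1, -8)), -1)), Mul(26, Pow(-73, -1)))), Add(-47, -35)) = Mul(Mul(131, Add(Mul(67, Pow(Add(3, 8), -1)), Mul(26, Rational(-1, 73)))), -82) = Mul(Mul(131, Add(Mul(67, Pow(11, -1)), Rational(-26, 73))), -82) = Mul(Mul(131, Add(Mul(67, Rational(1, 11)), Rational(-26, 73))), -82) = Mul(Mul(131, Add(Rational(67, 11), Rational(-26, 73))), -82) = Mul(Mul(131, Rational(4605, 803)), -82) = Mul(Rational(603255, 803), -82) = Rational(-49466910, 803)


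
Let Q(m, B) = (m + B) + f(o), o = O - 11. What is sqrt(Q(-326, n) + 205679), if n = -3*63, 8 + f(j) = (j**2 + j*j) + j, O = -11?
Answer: sqrt(206102) ≈ 453.98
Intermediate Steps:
o = -22 (o = -11 - 11 = -22)
f(j) = -8 + j + 2*j**2 (f(j) = -8 + ((j**2 + j*j) + j) = -8 + ((j**2 + j**2) + j) = -8 + (2*j**2 + j) = -8 + (j + 2*j**2) = -8 + j + 2*j**2)
n = -189
Q(m, B) = 938 + B + m (Q(m, B) = (m + B) + (-8 - 22 + 2*(-22)**2) = (B + m) + (-8 - 22 + 2*484) = (B + m) + (-8 - 22 + 968) = (B + m) + 938 = 938 + B + m)
sqrt(Q(-326, n) + 205679) = sqrt((938 - 189 - 326) + 205679) = sqrt(423 + 205679) = sqrt(206102)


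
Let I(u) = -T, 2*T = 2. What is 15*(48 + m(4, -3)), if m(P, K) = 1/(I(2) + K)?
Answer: 2865/4 ≈ 716.25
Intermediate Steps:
T = 1 (T = (1/2)*2 = 1)
I(u) = -1 (I(u) = -1*1 = -1)
m(P, K) = 1/(-1 + K)
15*(48 + m(4, -3)) = 15*(48 + 1/(-1 - 3)) = 15*(48 + 1/(-4)) = 15*(48 - 1/4) = 15*(191/4) = 2865/4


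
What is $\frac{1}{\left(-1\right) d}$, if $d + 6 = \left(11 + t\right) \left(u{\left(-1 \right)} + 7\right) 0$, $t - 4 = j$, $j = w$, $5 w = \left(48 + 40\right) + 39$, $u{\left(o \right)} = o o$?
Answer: $\frac{1}{6} \approx 0.16667$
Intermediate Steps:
$u{\left(o \right)} = o^{2}$
$w = \frac{127}{5}$ ($w = \frac{\left(48 + 40\right) + 39}{5} = \frac{88 + 39}{5} = \frac{1}{5} \cdot 127 = \frac{127}{5} \approx 25.4$)
$j = \frac{127}{5} \approx 25.4$
$t = \frac{147}{5}$ ($t = 4 + \frac{127}{5} = \frac{147}{5} \approx 29.4$)
$d = -6$ ($d = -6 + \left(11 + \frac{147}{5}\right) \left(\left(-1\right)^{2} + 7\right) 0 = -6 + \frac{202 \left(1 + 7\right) 0}{5} = -6 + \frac{202 \cdot 8 \cdot 0}{5} = -6 + \frac{202}{5} \cdot 0 = -6 + 0 = -6$)
$\frac{1}{\left(-1\right) d} = \frac{1}{\left(-1\right) \left(-6\right)} = \frac{1}{6}$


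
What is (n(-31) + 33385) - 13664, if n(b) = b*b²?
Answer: -10070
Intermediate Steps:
n(b) = b³
(n(-31) + 33385) - 13664 = ((-31)³ + 33385) - 13664 = (-29791 + 33385) - 13664 = 3594 - 13664 = -10070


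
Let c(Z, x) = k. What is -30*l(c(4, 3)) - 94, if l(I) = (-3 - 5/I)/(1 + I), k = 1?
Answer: 26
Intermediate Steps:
c(Z, x) = 1
l(I) = (-3 - 5/I)/(1 + I)
-30*l(c(4, 3)) - 94 = -30*(-5 - 3*1)/(1*(1 + 1)) - 94 = -30*(-5 - 3)/2 - 94 = -30*(-8)/2 - 94 = -30*(-4) - 94 = 120 - 94 = 26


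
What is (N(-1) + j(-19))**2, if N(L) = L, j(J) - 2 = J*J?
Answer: 131044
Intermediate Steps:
j(J) = 2 + J**2 (j(J) = 2 + J*J = 2 + J**2)
(N(-1) + j(-19))**2 = (-1 + (2 + (-19)**2))**2 = (-1 + (2 + 361))**2 = (-1 + 363)**2 = 362**2 = 131044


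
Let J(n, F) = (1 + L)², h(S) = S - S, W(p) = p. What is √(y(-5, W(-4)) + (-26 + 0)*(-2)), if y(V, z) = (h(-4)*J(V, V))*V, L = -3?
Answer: 2*√13 ≈ 7.2111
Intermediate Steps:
h(S) = 0
J(n, F) = 4 (J(n, F) = (1 - 3)² = (-2)² = 4)
y(V, z) = 0 (y(V, z) = (0*4)*V = 0*V = 0)
√(y(-5, W(-4)) + (-26 + 0)*(-2)) = √(0 + (-26 + 0)*(-2)) = √(0 - 26*(-2)) = √(0 + 52) = √52 = 2*√13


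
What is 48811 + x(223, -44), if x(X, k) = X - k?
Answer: 49078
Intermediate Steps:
48811 + x(223, -44) = 48811 + (223 - 1*(-44)) = 48811 + (223 + 44) = 48811 + 267 = 49078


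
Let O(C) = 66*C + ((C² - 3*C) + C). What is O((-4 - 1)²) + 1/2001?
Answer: 4452226/2001 ≈ 2225.0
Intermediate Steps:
O(C) = C² + 64*C (O(C) = 66*C + (C² - 2*C) = C² + 64*C)
O((-4 - 1)²) + 1/2001 = (-4 - 1)²*(64 + (-4 - 1)²) + 1/2001 = (-5)²*(64 + (-5)²) + 1/2001 = 25*(64 + 25) + 1/2001 = 25*89 + 1/2001 = 2225 + 1/2001 = 4452226/2001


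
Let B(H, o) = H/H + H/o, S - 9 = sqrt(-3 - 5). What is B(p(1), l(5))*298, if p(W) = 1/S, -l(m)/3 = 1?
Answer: 25628/89 + 596*I*sqrt(2)/267 ≈ 287.96 + 3.1568*I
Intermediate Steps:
l(m) = -3 (l(m) = -3*1 = -3)
S = 9 + 2*I*sqrt(2) (S = 9 + sqrt(-3 - 5) = 9 + sqrt(-8) = 9 + 2*I*sqrt(2) ≈ 9.0 + 2.8284*I)
p(W) = 1/(9 + 2*I*sqrt(2))
B(H, o) = 1 + H/o
B(p(1), l(5))*298 = (((9/89 - 2*I*sqrt(2)/89) - 3)/(-3))*298 = -(-258/89 - 2*I*sqrt(2)/89)/3*298 = (86/89 + 2*I*sqrt(2)/267)*298 = 25628/89 + 596*I*sqrt(2)/267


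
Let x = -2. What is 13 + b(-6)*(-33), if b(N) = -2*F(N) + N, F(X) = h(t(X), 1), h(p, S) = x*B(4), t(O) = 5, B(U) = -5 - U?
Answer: 1399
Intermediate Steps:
h(p, S) = 18 (h(p, S) = -2*(-5 - 1*4) = -2*(-5 - 4) = -2*(-9) = 18)
F(X) = 18
b(N) = -36 + N (b(N) = -2*18 + N = -36 + N)
13 + b(-6)*(-33) = 13 + (-36 - 6)*(-33) = 13 - 42*(-33) = 13 + 1386 = 1399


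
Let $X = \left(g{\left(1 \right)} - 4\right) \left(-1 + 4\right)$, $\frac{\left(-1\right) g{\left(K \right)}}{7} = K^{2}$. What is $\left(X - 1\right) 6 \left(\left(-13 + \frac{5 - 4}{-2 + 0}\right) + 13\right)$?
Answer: $102$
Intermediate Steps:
$g{\left(K \right)} = - 7 K^{2}$
$X = -33$ ($X = \left(- 7 \cdot 1^{2} - 4\right) \left(-1 + 4\right) = \left(\left(-7\right) 1 - 4\right) 3 = \left(-7 - 4\right) 3 = \left(-11\right) 3 = -33$)
$\left(X - 1\right) 6 \left(\left(-13 + \frac{5 - 4}{-2 + 0}\right) + 13\right) = \left(-33 - 1\right) 6 \left(\left(-13 + \frac{5 - 4}{-2 + 0}\right) + 13\right) = \left(-34\right) 6 \left(\left(-13 + 1 \frac{1}{-2}\right) + 13\right) = - 204 \left(\left(-13 + 1 \left(- \frac{1}{2}\right)\right) + 13\right) = - 204 \left(\left(-13 - \frac{1}{2}\right) + 13\right) = - 204 \left(- \frac{27}{2} + 13\right) = \left(-204\right) \left(- \frac{1}{2}\right) = 102$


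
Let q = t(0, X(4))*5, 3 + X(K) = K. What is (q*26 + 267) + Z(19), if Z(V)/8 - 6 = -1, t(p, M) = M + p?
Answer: 437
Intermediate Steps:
X(K) = -3 + K
q = 5 (q = ((-3 + 4) + 0)*5 = (1 + 0)*5 = 1*5 = 5)
Z(V) = 40 (Z(V) = 48 + 8*(-1) = 48 - 8 = 40)
(q*26 + 267) + Z(19) = (5*26 + 267) + 40 = (130 + 267) + 40 = 397 + 40 = 437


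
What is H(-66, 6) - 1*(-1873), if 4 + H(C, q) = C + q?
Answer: 1809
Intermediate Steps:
H(C, q) = -4 + C + q (H(C, q) = -4 + (C + q) = -4 + C + q)
H(-66, 6) - 1*(-1873) = (-4 - 66 + 6) - 1*(-1873) = -64 + 1873 = 1809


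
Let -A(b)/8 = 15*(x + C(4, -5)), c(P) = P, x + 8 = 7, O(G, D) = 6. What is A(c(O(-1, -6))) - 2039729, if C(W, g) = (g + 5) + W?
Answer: -2040089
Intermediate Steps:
C(W, g) = 5 + W + g (C(W, g) = (5 + g) + W = 5 + W + g)
x = -1 (x = -8 + 7 = -1)
A(b) = -360 (A(b) = -120*(-1 + (5 + 4 - 5)) = -120*(-1 + 4) = -120*3 = -8*45 = -360)
A(c(O(-1, -6))) - 2039729 = -360 - 2039729 = -2040089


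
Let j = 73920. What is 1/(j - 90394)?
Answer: -1/16474 ≈ -6.0702e-5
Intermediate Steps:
1/(j - 90394) = 1/(73920 - 90394) = 1/(-16474) = -1/16474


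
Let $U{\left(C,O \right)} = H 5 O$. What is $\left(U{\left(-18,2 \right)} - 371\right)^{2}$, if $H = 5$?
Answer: $103041$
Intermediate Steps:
$U{\left(C,O \right)} = 25 O$ ($U{\left(C,O \right)} = 5 \cdot 5 O = 25 O$)
$\left(U{\left(-18,2 \right)} - 371\right)^{2} = \left(25 \cdot 2 - 371\right)^{2} = \left(50 - 371\right)^{2} = \left(-321\right)^{2} = 103041$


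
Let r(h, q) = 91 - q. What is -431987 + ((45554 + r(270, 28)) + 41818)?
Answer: -344552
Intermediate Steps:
-431987 + ((45554 + r(270, 28)) + 41818) = -431987 + ((45554 + (91 - 1*28)) + 41818) = -431987 + ((45554 + (91 - 28)) + 41818) = -431987 + ((45554 + 63) + 41818) = -431987 + (45617 + 41818) = -431987 + 87435 = -344552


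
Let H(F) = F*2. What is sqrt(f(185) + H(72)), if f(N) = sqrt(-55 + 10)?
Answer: sqrt(144 + 3*I*sqrt(5)) ≈ 12.003 + 0.27943*I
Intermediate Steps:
f(N) = 3*I*sqrt(5) (f(N) = sqrt(-45) = 3*I*sqrt(5))
H(F) = 2*F
sqrt(f(185) + H(72)) = sqrt(3*I*sqrt(5) + 2*72) = sqrt(3*I*sqrt(5) + 144) = sqrt(144 + 3*I*sqrt(5))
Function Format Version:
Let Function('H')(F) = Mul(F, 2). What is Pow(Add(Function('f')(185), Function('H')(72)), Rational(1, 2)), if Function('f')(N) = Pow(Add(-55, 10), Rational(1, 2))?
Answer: Pow(Add(144, Mul(3, I, Pow(5, Rational(1, 2)))), Rational(1, 2)) ≈ Add(12.003, Mul(0.27943, I))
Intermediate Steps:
Function('f')(N) = Mul(3, I, Pow(5, Rational(1, 2))) (Function('f')(N) = Pow(-45, Rational(1, 2)) = Mul(3, I, Pow(5, Rational(1, 2))))
Function('H')(F) = Mul(2, F)
Pow(Add(Function('f')(185), Function('H')(72)), Rational(1, 2)) = Pow(Add(Mul(3, I, Pow(5, Rational(1, 2))), Mul(2, 72)), Rational(1, 2)) = Pow(Add(Mul(3, I, Pow(5, Rational(1, 2))), 144), Rational(1, 2)) = Pow(Add(144, Mul(3, I, Pow(5, Rational(1, 2)))), Rational(1, 2))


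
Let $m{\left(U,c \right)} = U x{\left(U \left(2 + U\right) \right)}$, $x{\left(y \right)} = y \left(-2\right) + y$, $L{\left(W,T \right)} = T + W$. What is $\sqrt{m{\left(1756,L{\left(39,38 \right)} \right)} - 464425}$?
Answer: $i \sqrt{5421320713} \approx 73630.0 i$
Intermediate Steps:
$x{\left(y \right)} = - y$ ($x{\left(y \right)} = - 2 y + y = - y$)
$m{\left(U,c \right)} = - U^{2} \left(2 + U\right)$ ($m{\left(U,c \right)} = U \left(- U \left(2 + U\right)\right) = - U^{2} \left(2 + U\right)$)
$\sqrt{m{\left(1756,L{\left(39,38 \right)} \right)} - 464425} = \sqrt{1756^{2} \left(-2 - 1756\right) - 464425} = \sqrt{3083536 \left(-2 - 1756\right) - 464425} = \sqrt{3083536 \left(-1758\right) - 464425} = \sqrt{-5420856288 - 464425} = \sqrt{-5421320713} = i \sqrt{5421320713}$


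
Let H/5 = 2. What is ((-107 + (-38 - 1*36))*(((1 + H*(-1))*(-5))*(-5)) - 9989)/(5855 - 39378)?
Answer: -30736/33523 ≈ -0.91686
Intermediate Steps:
H = 10 (H = 5*2 = 10)
((-107 + (-38 - 1*36))*(((1 + H*(-1))*(-5))*(-5)) - 9989)/(5855 - 39378) = ((-107 + (-38 - 1*36))*(((1 + 10*(-1))*(-5))*(-5)) - 9989)/(5855 - 39378) = ((-107 + (-38 - 36))*(((1 - 10)*(-5))*(-5)) - 9989)/(-33523) = ((-107 - 74)*(-9*(-5)*(-5)) - 9989)*(-1/33523) = (-8145*(-5) - 9989)*(-1/33523) = (-181*(-225) - 9989)*(-1/33523) = (40725 - 9989)*(-1/33523) = 30736*(-1/33523) = -30736/33523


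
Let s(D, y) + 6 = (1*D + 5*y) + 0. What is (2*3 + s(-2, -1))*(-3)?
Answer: 21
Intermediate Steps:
s(D, y) = -6 + D + 5*y (s(D, y) = -6 + ((1*D + 5*y) + 0) = -6 + ((D + 5*y) + 0) = -6 + (D + 5*y) = -6 + D + 5*y)
(2*3 + s(-2, -1))*(-3) = (2*3 + (-6 - 2 + 5*(-1)))*(-3) = (6 + (-6 - 2 - 5))*(-3) = (6 - 13)*(-3) = -7*(-3) = 21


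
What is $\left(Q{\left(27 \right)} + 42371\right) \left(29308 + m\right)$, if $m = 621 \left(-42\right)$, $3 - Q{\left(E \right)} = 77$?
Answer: $136450122$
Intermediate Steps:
$Q{\left(E \right)} = -74$ ($Q{\left(E \right)} = 3 - 77 = -74$)
$m = -26082$
$\left(Q{\left(27 \right)} + 42371\right) \left(29308 + m\right) = \left(-74 + 42371\right) \left(29308 - 26082\right) = 42297 \cdot 3226 = 136450122$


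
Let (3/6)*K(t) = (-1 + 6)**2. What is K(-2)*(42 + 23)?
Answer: 3250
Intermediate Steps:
K(t) = 50 (K(t) = 2*(-1 + 6)**2 = 2*5**2 = 2*25 = 50)
K(-2)*(42 + 23) = 50*(42 + 23) = 50*65 = 3250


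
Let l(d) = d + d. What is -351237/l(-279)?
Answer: 117079/186 ≈ 629.46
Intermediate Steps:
l(d) = 2*d
-351237/l(-279) = -351237/(2*(-279)) = -351237/(-558) = -351237*(-1/558) = 117079/186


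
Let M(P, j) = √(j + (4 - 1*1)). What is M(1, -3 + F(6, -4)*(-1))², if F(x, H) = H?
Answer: 4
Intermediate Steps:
M(P, j) = √(3 + j) (M(P, j) = √(j + (4 - 1)) = √(j + 3) = √(3 + j))
M(1, -3 + F(6, -4)*(-1))² = (√(3 + (-3 - 4*(-1))))² = (√(3 + (-3 + 4)))² = (√(3 + 1))² = (√4)² = 2² = 4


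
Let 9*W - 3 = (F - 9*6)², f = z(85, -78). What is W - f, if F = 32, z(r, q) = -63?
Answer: 1054/9 ≈ 117.11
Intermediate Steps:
f = -63
W = 487/9 (W = ⅓ + (32 - 9*6)²/9 = ⅓ + (32 - 54)²/9 = ⅓ + (⅑)*(-22)² = ⅓ + (⅑)*484 = ⅓ + 484/9 = 487/9 ≈ 54.111)
W - f = 487/9 - 1*(-63) = 487/9 + 63 = 1054/9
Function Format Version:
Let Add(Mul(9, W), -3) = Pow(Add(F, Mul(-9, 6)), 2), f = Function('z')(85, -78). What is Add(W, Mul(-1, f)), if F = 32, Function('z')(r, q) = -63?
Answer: Rational(1054, 9) ≈ 117.11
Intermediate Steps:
f = -63
W = Rational(487, 9) (W = Add(Rational(1, 3), Mul(Rational(1, 9), Pow(Add(32, Mul(-9, 6)), 2))) = Add(Rational(1, 3), Mul(Rational(1, 9), Pow(Add(32, -54), 2))) = Add(Rational(1, 3), Mul(Rational(1, 9), Pow(-22, 2))) = Add(Rational(1, 3), Mul(Rational(1, 9), 484)) = Add(Rational(1, 3), Rational(484, 9)) = Rational(487, 9) ≈ 54.111)
Add(W, Mul(-1, f)) = Add(Rational(487, 9), Mul(-1, -63)) = Add(Rational(487, 9), 63) = Rational(1054, 9)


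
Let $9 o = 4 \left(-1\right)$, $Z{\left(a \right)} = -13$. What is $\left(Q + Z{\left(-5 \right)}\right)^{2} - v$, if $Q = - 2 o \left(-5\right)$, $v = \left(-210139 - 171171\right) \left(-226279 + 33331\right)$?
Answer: $- \frac{5959413127631}{81} \approx -7.3573 \cdot 10^{10}$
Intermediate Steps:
$o = - \frac{4}{9}$ ($o = \frac{4 \left(-1\right)}{9} = \frac{1}{9} \left(-4\right) = - \frac{4}{9} \approx -0.44444$)
$v = 73573001880$ ($v = \left(-381310\right) \left(-192948\right) = 73573001880$)
$Q = - \frac{40}{9}$ ($Q = \left(-2\right) \left(- \frac{4}{9}\right) \left(-5\right) = \frac{8}{9} \left(-5\right) = - \frac{40}{9} \approx -4.4444$)
$\left(Q + Z{\left(-5 \right)}\right)^{2} - v = \left(- \frac{40}{9} - 13\right)^{2} - 73573001880 = \left(- \frac{157}{9}\right)^{2} - 73573001880 = \frac{24649}{81} - 73573001880 = - \frac{5959413127631}{81}$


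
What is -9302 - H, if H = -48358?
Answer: 39056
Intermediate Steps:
-9302 - H = -9302 - 1*(-48358) = -9302 + 48358 = 39056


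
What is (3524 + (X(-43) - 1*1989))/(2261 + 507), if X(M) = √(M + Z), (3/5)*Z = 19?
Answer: 1535/2768 + I*√102/8304 ≈ 0.55455 + 0.0012162*I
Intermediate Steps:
Z = 95/3 (Z = (5/3)*19 = 95/3 ≈ 31.667)
X(M) = √(95/3 + M) (X(M) = √(M + 95/3) = √(95/3 + M))
(3524 + (X(-43) - 1*1989))/(2261 + 507) = (3524 + (√(285 + 9*(-43))/3 - 1*1989))/(2261 + 507) = (3524 + (√(285 - 387)/3 - 1989))/2768 = (3524 + (√(-102)/3 - 1989))*(1/2768) = (3524 + ((I*√102)/3 - 1989))*(1/2768) = (3524 + (I*√102/3 - 1989))*(1/2768) = (3524 + (-1989 + I*√102/3))*(1/2768) = (1535 + I*√102/3)*(1/2768) = 1535/2768 + I*√102/8304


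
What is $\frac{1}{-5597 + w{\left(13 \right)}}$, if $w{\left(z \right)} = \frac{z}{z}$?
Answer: $- \frac{1}{5596} \approx -0.0001787$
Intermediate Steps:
$w{\left(z \right)} = 1$
$\frac{1}{-5597 + w{\left(13 \right)}} = \frac{1}{-5597 + 1} = \frac{1}{-5596} = - \frac{1}{5596}$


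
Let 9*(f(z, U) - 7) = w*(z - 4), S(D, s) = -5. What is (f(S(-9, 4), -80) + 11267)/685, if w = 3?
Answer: 11271/685 ≈ 16.454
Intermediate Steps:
f(z, U) = 17/3 + z/3 (f(z, U) = 7 + (3*(z - 4))/9 = 7 + (3*(-4 + z))/9 = 7 + (-12 + 3*z)/9 = 7 + (-4/3 + z/3) = 17/3 + z/3)
(f(S(-9, 4), -80) + 11267)/685 = ((17/3 + (⅓)*(-5)) + 11267)/685 = ((17/3 - 5/3) + 11267)*(1/685) = (4 + 11267)*(1/685) = 11271*(1/685) = 11271/685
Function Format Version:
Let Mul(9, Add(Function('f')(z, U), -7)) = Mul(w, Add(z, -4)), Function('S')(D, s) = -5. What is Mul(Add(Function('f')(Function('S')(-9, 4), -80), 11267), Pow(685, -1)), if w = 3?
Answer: Rational(11271, 685) ≈ 16.454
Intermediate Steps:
Function('f')(z, U) = Add(Rational(17, 3), Mul(Rational(1, 3), z)) (Function('f')(z, U) = Add(7, Mul(Rational(1, 9), Mul(3, Add(z, -4)))) = Add(7, Mul(Rational(1, 9), Mul(3, Add(-4, z)))) = Add(7, Mul(Rational(1, 9), Add(-12, Mul(3, z)))) = Add(7, Add(Rational(-4, 3), Mul(Rational(1, 3), z))) = Add(Rational(17, 3), Mul(Rational(1, 3), z)))
Mul(Add(Function('f')(Function('S')(-9, 4), -80), 11267), Pow(685, -1)) = Mul(Add(Add(Rational(17, 3), Mul(Rational(1, 3), -5)), 11267), Pow(685, -1)) = Mul(Add(Add(Rational(17, 3), Rational(-5, 3)), 11267), Rational(1, 685)) = Mul(Add(4, 11267), Rational(1, 685)) = Mul(11271, Rational(1, 685)) = Rational(11271, 685)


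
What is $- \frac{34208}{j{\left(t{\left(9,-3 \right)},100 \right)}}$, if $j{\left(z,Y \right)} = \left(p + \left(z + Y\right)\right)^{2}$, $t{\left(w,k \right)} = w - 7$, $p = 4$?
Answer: $- \frac{8552}{2809} \approx -3.0445$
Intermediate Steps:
$t{\left(w,k \right)} = -7 + w$
$j{\left(z,Y \right)} = \left(4 + Y + z\right)^{2}$ ($j{\left(z,Y \right)} = \left(4 + \left(z + Y\right)\right)^{2} = \left(4 + \left(Y + z\right)\right)^{2} = \left(4 + Y + z\right)^{2}$)
$- \frac{34208}{j{\left(t{\left(9,-3 \right)},100 \right)}} = - \frac{34208}{\left(4 + 100 + \left(-7 + 9\right)\right)^{2}} = - \frac{34208}{\left(4 + 100 + 2\right)^{2}} = - \frac{34208}{106^{2}} = - \frac{34208}{11236} = \left(-34208\right) \frac{1}{11236} = - \frac{8552}{2809}$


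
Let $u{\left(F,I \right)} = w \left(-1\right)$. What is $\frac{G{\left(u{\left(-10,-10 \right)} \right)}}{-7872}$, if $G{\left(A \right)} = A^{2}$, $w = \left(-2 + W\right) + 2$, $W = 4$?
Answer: $- \frac{1}{492} \approx -0.0020325$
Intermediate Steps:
$w = 4$ ($w = \left(-2 + 4\right) + 2 = 2 + 2 = 4$)
$u{\left(F,I \right)} = -4$ ($u{\left(F,I \right)} = 4 \left(-1\right) = -4$)
$\frac{G{\left(u{\left(-10,-10 \right)} \right)}}{-7872} = \frac{\left(-4\right)^{2}}{-7872} = 16 \left(- \frac{1}{7872}\right) = - \frac{1}{492}$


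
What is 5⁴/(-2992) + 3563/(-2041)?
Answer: -11936121/6106672 ≈ -1.9546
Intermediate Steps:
5⁴/(-2992) + 3563/(-2041) = 625*(-1/2992) + 3563*(-1/2041) = -625/2992 - 3563/2041 = -11936121/6106672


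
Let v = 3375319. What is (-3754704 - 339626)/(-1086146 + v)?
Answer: -4094330/2289173 ≈ -1.7886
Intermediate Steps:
(-3754704 - 339626)/(-1086146 + v) = (-3754704 - 339626)/(-1086146 + 3375319) = -4094330/2289173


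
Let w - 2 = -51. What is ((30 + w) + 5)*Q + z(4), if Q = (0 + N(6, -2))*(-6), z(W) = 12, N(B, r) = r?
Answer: -156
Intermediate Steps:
w = -49 (w = 2 - 51 = -49)
Q = 12 (Q = (0 - 2)*(-6) = -2*(-6) = 12)
((30 + w) + 5)*Q + z(4) = ((30 - 49) + 5)*12 + 12 = (-19 + 5)*12 + 12 = -14*12 + 12 = -168 + 12 = -156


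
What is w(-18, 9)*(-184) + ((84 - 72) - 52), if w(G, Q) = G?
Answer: 3272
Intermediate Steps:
w(-18, 9)*(-184) + ((84 - 72) - 52) = -18*(-184) + ((84 - 72) - 52) = 3312 + (12 - 52) = 3312 - 40 = 3272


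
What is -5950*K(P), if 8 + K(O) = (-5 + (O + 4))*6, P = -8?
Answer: 368900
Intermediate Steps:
K(O) = -14 + 6*O (K(O) = -8 + (-5 + (O + 4))*6 = -8 + (-5 + (4 + O))*6 = -8 + (-1 + O)*6 = -8 + (-6 + 6*O) = -14 + 6*O)
-5950*K(P) = -5950*(-14 + 6*(-8)) = -5950*(-14 - 48) = -5950*(-62) = 368900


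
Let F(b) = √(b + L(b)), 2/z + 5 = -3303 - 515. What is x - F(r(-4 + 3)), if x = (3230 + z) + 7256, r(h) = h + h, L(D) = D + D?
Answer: 40087976/3823 - I*√6 ≈ 10486.0 - 2.4495*I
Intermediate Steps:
L(D) = 2*D
z = -2/3823 (z = 2/(-5 + (-3303 - 515)) = 2/(-5 - 3818) = 2/(-3823) = 2*(-1/3823) = -2/3823 ≈ -0.00052315)
r(h) = 2*h
x = 40087976/3823 (x = (3230 - 2/3823) + 7256 = 12348288/3823 + 7256 = 40087976/3823 ≈ 10486.)
F(b) = √3*√b (F(b) = √(b + 2*b) = √(3*b) = √3*√b)
x - F(r(-4 + 3)) = 40087976/3823 - √3*√(2*(-4 + 3)) = 40087976/3823 - √3*√(2*(-1)) = 40087976/3823 - √3*√(-2) = 40087976/3823 - √3*I*√2 = 40087976/3823 - I*√6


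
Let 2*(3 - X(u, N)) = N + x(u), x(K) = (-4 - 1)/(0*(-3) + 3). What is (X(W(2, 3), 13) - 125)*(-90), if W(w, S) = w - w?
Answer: 11490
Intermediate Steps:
x(K) = -5/3 (x(K) = -5/(0 + 3) = -5/3)
W(w, S) = 0
X(u, N) = 23/6 - N/2 (X(u, N) = 3 - (N - 5/3)/2 = 3 - (-5/3 + N)/2 = 3 + (5/6 - N/2) = 23/6 - N/2)
(X(W(2, 3), 13) - 125)*(-90) = ((23/6 - 1/2*13) - 125)*(-90) = ((23/6 - 13/2) - 125)*(-90) = (-8/3 - 125)*(-90) = -383/3*(-90) = 11490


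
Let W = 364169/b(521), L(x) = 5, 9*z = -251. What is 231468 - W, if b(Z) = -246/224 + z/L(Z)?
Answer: 9623615556/33647 ≈ 2.8602e+5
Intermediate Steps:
z = -251/9 (z = (⅑)*(-251) = -251/9 ≈ -27.889)
b(Z) = -33647/5040 (b(Z) = -246/224 - 251/9/5 = -246*1/224 - 251/9*⅕ = -123/112 - 251/45 = -33647/5040)
W = -1835411760/33647 (W = 364169/(-33647/5040) = 364169*(-5040/33647) = -1835411760/33647 ≈ -54549.)
231468 - W = 231468 - 1*(-1835411760/33647) = 231468 + 1835411760/33647 = 9623615556/33647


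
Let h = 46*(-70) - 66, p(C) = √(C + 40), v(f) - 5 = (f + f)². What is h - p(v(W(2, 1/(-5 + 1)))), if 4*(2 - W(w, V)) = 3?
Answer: -3286 - √205/2 ≈ -3293.2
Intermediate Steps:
W(w, V) = 5/4 (W(w, V) = 2 - ¼*3 = 2 - ¾ = 5/4)
v(f) = 5 + 4*f² (v(f) = 5 + (f + f)² = 5 + (2*f)² = 5 + 4*f²)
p(C) = √(40 + C)
h = -3286 (h = -3220 - 66 = -3286)
h - p(v(W(2, 1/(-5 + 1)))) = -3286 - √(40 + (5 + 4*(5/4)²)) = -3286 - √(40 + (5 + 4*(25/16))) = -3286 - √(40 + (5 + 25/4)) = -3286 - √(40 + 45/4) = -3286 - √(205/4) = -3286 - √205/2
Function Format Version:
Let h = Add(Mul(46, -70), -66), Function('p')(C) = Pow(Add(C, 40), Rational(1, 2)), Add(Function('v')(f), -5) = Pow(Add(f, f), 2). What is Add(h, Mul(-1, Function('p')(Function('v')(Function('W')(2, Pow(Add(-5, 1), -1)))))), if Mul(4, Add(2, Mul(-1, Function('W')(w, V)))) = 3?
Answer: Add(-3286, Mul(Rational(-1, 2), Pow(205, Rational(1, 2)))) ≈ -3293.2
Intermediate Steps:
Function('W')(w, V) = Rational(5, 4) (Function('W')(w, V) = Add(2, Mul(Rational(-1, 4), 3)) = Add(2, Rational(-3, 4)) = Rational(5, 4))
Function('v')(f) = Add(5, Mul(4, Pow(f, 2))) (Function('v')(f) = Add(5, Pow(Add(f, f), 2)) = Add(5, Pow(Mul(2, f), 2)) = Add(5, Mul(4, Pow(f, 2))))
Function('p')(C) = Pow(Add(40, C), Rational(1, 2))
h = -3286 (h = Add(-3220, -66) = -3286)
Add(h, Mul(-1, Function('p')(Function('v')(Function('W')(2, Pow(Add(-5, 1), -1)))))) = Add(-3286, Mul(-1, Pow(Add(40, Add(5, Mul(4, Pow(Rational(5, 4), 2)))), Rational(1, 2)))) = Add(-3286, Mul(-1, Pow(Add(40, Add(5, Mul(4, Rational(25, 16)))), Rational(1, 2)))) = Add(-3286, Mul(-1, Pow(Add(40, Add(5, Rational(25, 4))), Rational(1, 2)))) = Add(-3286, Mul(-1, Pow(Add(40, Rational(45, 4)), Rational(1, 2)))) = Add(-3286, Mul(-1, Pow(Rational(205, 4), Rational(1, 2)))) = Add(-3286, Mul(-1, Mul(Rational(1, 2), Pow(205, Rational(1, 2))))) = Add(-3286, Mul(Rational(-1, 2), Pow(205, Rational(1, 2))))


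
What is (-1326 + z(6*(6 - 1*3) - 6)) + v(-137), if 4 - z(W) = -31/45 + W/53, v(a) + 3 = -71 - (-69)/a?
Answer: -456149474/326745 ≈ -1396.0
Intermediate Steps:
v(a) = -74 + 69/a (v(a) = -3 + (-71 - (-69)/a) = -3 + (-71 + 69/a) = -74 + 69/a)
z(W) = 211/45 - W/53 (z(W) = 4 - (-31/45 + W/53) = 4 + (31/45 - W/53) = 211/45 - W/53)
(-1326 + z(6*(6 - 1*3) - 6)) + v(-137) = (-1326 + (211/45 - (6*(6 - 1*3) - 6)/53)) + (-74 + 69/(-137)) = (-1326 + (211/45 - (6*(6 - 3) - 6)/53)) + (-74 + 69*(-1/137)) = (-1326 + (211/45 - (6*3 - 6)/53)) + (-74 - 69/137) = (-1326 + (211/45 - (18 - 6)/53)) - 10207/137 = (-1326 + (211/45 - 1/53*12)) - 10207/137 = (-1326 + (211/45 - 12/53)) - 10207/137 = (-1326 + 10643/2385) - 10207/137 = -3151867/2385 - 10207/137 = -456149474/326745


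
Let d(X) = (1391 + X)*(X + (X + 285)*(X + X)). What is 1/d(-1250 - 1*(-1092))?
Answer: -1/49677570 ≈ -2.0130e-8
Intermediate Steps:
d(X) = (1391 + X)*(X + 2*X*(285 + X)) (d(X) = (1391 + X)*(X + (285 + X)*(2*X)) = (1391 + X)*(X + 2*X*(285 + X)))
1/d(-1250 - 1*(-1092)) = 1/((-1250 - 1*(-1092))*(794261 + 2*(-1250 - 1*(-1092))² + 3353*(-1250 - 1*(-1092)))) = 1/((-1250 + 1092)*(794261 + 2*(-1250 + 1092)² + 3353*(-1250 + 1092))) = 1/(-158*(794261 + 2*(-158)² + 3353*(-158))) = 1/(-158*(794261 + 2*24964 - 529774)) = 1/(-158*(794261 + 49928 - 529774)) = 1/(-158*314415) = 1/(-49677570) = -1/49677570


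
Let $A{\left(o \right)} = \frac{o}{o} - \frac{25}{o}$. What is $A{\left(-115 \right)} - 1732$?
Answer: $- \frac{39808}{23} \approx -1730.8$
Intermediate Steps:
$A{\left(o \right)} = 1 - \frac{25}{o}$
$A{\left(-115 \right)} - 1732 = \frac{-25 - 115}{-115} - 1732 = \left(- \frac{1}{115}\right) \left(-140\right) - 1732 = \frac{28}{23} - 1732 = - \frac{39808}{23}$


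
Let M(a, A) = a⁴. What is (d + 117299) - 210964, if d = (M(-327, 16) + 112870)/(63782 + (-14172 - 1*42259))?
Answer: 10745392496/7351 ≈ 1.4618e+6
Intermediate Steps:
d = 11433923911/7351 (d = ((-327)⁴ + 112870)/(63782 + (-14172 - 1*42259)) = (11433811041 + 112870)/(63782 + (-14172 - 42259)) = 11433923911/(63782 - 56431) = 11433923911/7351 ≈ 1.5554e+6)
(d + 117299) - 210964 = (11433923911/7351 + 117299) - 210964 = 12296188860/7351 - 210964 = 10745392496/7351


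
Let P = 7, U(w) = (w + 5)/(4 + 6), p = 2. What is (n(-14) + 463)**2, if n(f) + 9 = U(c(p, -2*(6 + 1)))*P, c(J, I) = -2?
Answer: 20802721/100 ≈ 2.0803e+5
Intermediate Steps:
U(w) = 1/2 + w/10 (U(w) = (5 + w)/10 = (5 + w)*(1/10) = 1/2 + w/10)
n(f) = -69/10 (n(f) = -9 + (1/2 + (1/10)*(-2))*7 = -9 + (1/2 - 1/5)*7 = -9 + (3/10)*7 = -9 + 21/10 = -69/10)
(n(-14) + 463)**2 = (-69/10 + 463)**2 = (4561/10)**2 = 20802721/100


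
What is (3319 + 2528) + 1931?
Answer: 7778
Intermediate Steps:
(3319 + 2528) + 1931 = 5847 + 1931 = 7778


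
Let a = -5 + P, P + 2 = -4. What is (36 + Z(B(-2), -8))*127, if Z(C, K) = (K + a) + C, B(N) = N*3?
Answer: 1397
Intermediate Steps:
P = -6 (P = -2 - 4 = -6)
B(N) = 3*N
a = -11 (a = -5 - 6 = -11)
Z(C, K) = -11 + C + K (Z(C, K) = (K - 11) + C = (-11 + K) + C = -11 + C + K)
(36 + Z(B(-2), -8))*127 = (36 + (-11 + 3*(-2) - 8))*127 = (36 + (-11 - 6 - 8))*127 = (36 - 25)*127 = 11*127 = 1397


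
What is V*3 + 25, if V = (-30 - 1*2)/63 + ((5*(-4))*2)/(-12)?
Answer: 703/21 ≈ 33.476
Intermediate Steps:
V = 178/63 (V = (-30 - 2)*(1/63) - 20*2*(-1/12) = -32*1/63 - 40*(-1/12) = -32/63 + 10/3 = 178/63 ≈ 2.8254)
V*3 + 25 = (178/63)*3 + 25 = 178/21 + 25 = 703/21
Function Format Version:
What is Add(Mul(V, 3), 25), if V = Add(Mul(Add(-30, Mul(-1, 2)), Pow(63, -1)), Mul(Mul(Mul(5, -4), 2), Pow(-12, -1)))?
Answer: Rational(703, 21) ≈ 33.476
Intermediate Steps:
V = Rational(178, 63) (V = Add(Mul(Add(-30, -2), Rational(1, 63)), Mul(Mul(-20, 2), Rational(-1, 12))) = Add(Mul(-32, Rational(1, 63)), Mul(-40, Rational(-1, 12))) = Add(Rational(-32, 63), Rational(10, 3)) = Rational(178, 63) ≈ 2.8254)
Add(Mul(V, 3), 25) = Add(Mul(Rational(178, 63), 3), 25) = Add(Rational(178, 21), 25) = Rational(703, 21)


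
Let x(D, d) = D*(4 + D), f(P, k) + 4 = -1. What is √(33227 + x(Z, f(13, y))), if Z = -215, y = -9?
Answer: 16*√307 ≈ 280.34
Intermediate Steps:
f(P, k) = -5 (f(P, k) = -4 - 1 = -5)
√(33227 + x(Z, f(13, y))) = √(33227 - 215*(4 - 215)) = √(33227 - 215*(-211)) = √(33227 + 45365) = √78592 = 16*√307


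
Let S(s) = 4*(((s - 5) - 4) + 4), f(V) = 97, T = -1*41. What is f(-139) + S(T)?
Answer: -87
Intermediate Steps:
T = -41
S(s) = -20 + 4*s (S(s) = 4*(((-5 + s) - 4) + 4) = 4*((-9 + s) + 4) = 4*(-5 + s) = -20 + 4*s)
f(-139) + S(T) = 97 + (-20 + 4*(-41)) = 97 + (-20 - 164) = 97 - 184 = -87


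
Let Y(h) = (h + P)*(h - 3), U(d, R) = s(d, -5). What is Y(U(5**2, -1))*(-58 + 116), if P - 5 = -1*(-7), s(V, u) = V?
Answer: 47212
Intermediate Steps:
P = 12 (P = 5 - 1*(-7) = 5 + 7 = 12)
U(d, R) = d
Y(h) = (-3 + h)*(12 + h) (Y(h) = (h + 12)*(h - 3) = (12 + h)*(-3 + h) = (-3 + h)*(12 + h))
Y(U(5**2, -1))*(-58 + 116) = (-36 + (5**2)**2 + 9*5**2)*(-58 + 116) = (-36 + 25**2 + 9*25)*58 = (-36 + 625 + 225)*58 = 814*58 = 47212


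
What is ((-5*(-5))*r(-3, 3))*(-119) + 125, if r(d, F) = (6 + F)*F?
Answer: -80200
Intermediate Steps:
r(d, F) = F*(6 + F)
((-5*(-5))*r(-3, 3))*(-119) + 125 = ((-5*(-5))*(3*(6 + 3)))*(-119) + 125 = (25*(3*9))*(-119) + 125 = (25*27)*(-119) + 125 = 675*(-119) + 125 = -80325 + 125 = -80200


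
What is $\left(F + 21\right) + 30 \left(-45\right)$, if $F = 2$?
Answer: $-1327$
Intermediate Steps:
$\left(F + 21\right) + 30 \left(-45\right) = \left(2 + 21\right) + 30 \left(-45\right) = 23 - 1350 = -1327$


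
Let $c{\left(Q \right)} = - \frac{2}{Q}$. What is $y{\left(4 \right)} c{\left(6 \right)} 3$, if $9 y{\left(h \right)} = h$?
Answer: $- \frac{4}{9} \approx -0.44444$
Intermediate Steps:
$y{\left(h \right)} = \frac{h}{9}$
$y{\left(4 \right)} c{\left(6 \right)} 3 = \frac{1}{9} \cdot 4 \left(- \frac{2}{6}\right) 3 = \frac{4 \left(\left(-2\right) \frac{1}{6}\right)}{9} \cdot 3 = \frac{4}{9} \left(- \frac{1}{3}\right) 3 = \left(- \frac{4}{27}\right) 3 = - \frac{4}{9}$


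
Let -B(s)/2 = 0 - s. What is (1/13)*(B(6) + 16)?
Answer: 28/13 ≈ 2.1538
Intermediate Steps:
B(s) = 2*s (B(s) = -2*(0 - s) = -(-2)*s = 2*s)
(1/13)*(B(6) + 16) = (1/13)*(2*6 + 16) = (1*(1/13))*(12 + 16) = (1/13)*28 = 28/13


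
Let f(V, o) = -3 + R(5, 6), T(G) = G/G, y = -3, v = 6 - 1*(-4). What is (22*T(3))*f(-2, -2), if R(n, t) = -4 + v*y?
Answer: -814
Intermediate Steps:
v = 10 (v = 6 + 4 = 10)
T(G) = 1
R(n, t) = -34 (R(n, t) = -4 + 10*(-3) = -4 - 30 = -34)
f(V, o) = -37 (f(V, o) = -3 - 34 = -37)
(22*T(3))*f(-2, -2) = (22*1)*(-37) = 22*(-37) = -814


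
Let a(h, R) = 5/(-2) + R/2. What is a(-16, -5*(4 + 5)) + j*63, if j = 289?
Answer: 18182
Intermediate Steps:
a(h, R) = -5/2 + R/2 (a(h, R) = 5*(-½) + R*(½) = -5/2 + R/2)
a(-16, -5*(4 + 5)) + j*63 = (-5/2 + (-5*(4 + 5))/2) + 289*63 = (-5/2 + (-5*9)/2) + 18207 = (-5/2 + (½)*(-45)) + 18207 = (-5/2 - 45/2) + 18207 = -25 + 18207 = 18182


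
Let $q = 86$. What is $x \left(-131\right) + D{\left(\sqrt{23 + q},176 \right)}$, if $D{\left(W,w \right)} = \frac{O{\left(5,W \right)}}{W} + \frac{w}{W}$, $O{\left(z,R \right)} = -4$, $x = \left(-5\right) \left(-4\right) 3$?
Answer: $-7860 + \frac{172 \sqrt{109}}{109} \approx -7843.5$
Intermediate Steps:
$x = 60$ ($x = 20 \cdot 3 = 60$)
$D{\left(W,w \right)} = - \frac{4}{W} + \frac{w}{W}$
$x \left(-131\right) + D{\left(\sqrt{23 + q},176 \right)} = 60 \left(-131\right) + \frac{-4 + 176}{\sqrt{23 + 86}} = -7860 + \frac{1}{\sqrt{109}} \cdot 172 = -7860 + \frac{\sqrt{109}}{109} \cdot 172 = -7860 + \frac{172 \sqrt{109}}{109}$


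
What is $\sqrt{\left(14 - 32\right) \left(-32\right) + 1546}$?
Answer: $\sqrt{2122} \approx 46.065$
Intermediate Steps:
$\sqrt{\left(14 - 32\right) \left(-32\right) + 1546} = \sqrt{\left(-18\right) \left(-32\right) + 1546} = \sqrt{576 + 1546} = \sqrt{2122}$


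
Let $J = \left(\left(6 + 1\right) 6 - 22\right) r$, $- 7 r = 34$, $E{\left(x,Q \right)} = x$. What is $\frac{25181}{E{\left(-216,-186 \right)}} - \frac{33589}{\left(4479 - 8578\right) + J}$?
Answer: $- \frac{229618315}{2114856} \approx -108.57$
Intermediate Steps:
$r = - \frac{34}{7}$ ($r = \left(- \frac{1}{7}\right) 34 = - \frac{34}{7} \approx -4.8571$)
$J = - \frac{680}{7}$ ($J = \left(\left(6 + 1\right) 6 - 22\right) \left(- \frac{34}{7}\right) = \left(7 \cdot 6 - 22\right) \left(- \frac{34}{7}\right) = \left(42 - 22\right) \left(- \frac{34}{7}\right) = 20 \left(- \frac{34}{7}\right) = - \frac{680}{7} \approx -97.143$)
$\frac{25181}{E{\left(-216,-186 \right)}} - \frac{33589}{\left(4479 - 8578\right) + J} = \frac{25181}{-216} - \frac{33589}{\left(4479 - 8578\right) - \frac{680}{7}} = 25181 \left(- \frac{1}{216}\right) - \frac{33589}{-4099 - \frac{680}{7}} = - \frac{25181}{216} - \frac{33589}{- \frac{29373}{7}} = - \frac{25181}{216} - - \frac{235123}{29373} = - \frac{25181}{216} + \frac{235123}{29373} = - \frac{229618315}{2114856}$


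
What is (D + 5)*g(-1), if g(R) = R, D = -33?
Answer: 28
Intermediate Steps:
(D + 5)*g(-1) = (-33 + 5)*(-1) = -28*(-1) = 28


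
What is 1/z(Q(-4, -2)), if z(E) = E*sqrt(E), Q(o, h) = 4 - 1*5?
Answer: I ≈ 1.0*I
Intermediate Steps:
Q(o, h) = -1 (Q(o, h) = 4 - 5 = -1)
z(E) = E**(3/2)
1/z(Q(-4, -2)) = 1/((-1)**(3/2)) = 1/(-I) = I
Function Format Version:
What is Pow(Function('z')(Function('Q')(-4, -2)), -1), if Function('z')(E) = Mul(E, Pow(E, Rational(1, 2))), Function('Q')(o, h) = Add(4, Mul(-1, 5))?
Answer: I ≈ Mul(1.0000, I)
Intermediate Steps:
Function('Q')(o, h) = -1 (Function('Q')(o, h) = Add(4, -5) = -1)
Function('z')(E) = Pow(E, Rational(3, 2))
Pow(Function('z')(Function('Q')(-4, -2)), -1) = Pow(Pow(-1, Rational(3, 2)), -1) = Pow(Mul(-1, I), -1) = I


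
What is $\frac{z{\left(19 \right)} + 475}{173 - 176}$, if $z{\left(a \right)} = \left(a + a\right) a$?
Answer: $-399$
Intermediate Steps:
$z{\left(a \right)} = 2 a^{2}$ ($z{\left(a \right)} = 2 a a = 2 a^{2}$)
$\frac{z{\left(19 \right)} + 475}{173 - 176} = \frac{2 \cdot 19^{2} + 475}{173 - 176} = \frac{2 \cdot 361 + 475}{-3} = \left(722 + 475\right) \left(- \frac{1}{3}\right) = 1197 \left(- \frac{1}{3}\right) = -399$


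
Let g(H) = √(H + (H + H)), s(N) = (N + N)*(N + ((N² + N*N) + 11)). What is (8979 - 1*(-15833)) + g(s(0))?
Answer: 24812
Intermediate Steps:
s(N) = 2*N*(11 + N + 2*N²) (s(N) = (2*N)*(N + ((N² + N²) + 11)) = (2*N)*(N + (2*N² + 11)) = (2*N)*(N + (11 + 2*N²)) = (2*N)*(11 + N + 2*N²) = 2*N*(11 + N + 2*N²))
g(H) = √3*√H (g(H) = √(H + 2*H) = √(3*H) = √3*√H)
(8979 - 1*(-15833)) + g(s(0)) = (8979 - 1*(-15833)) + √3*√(2*0*(11 + 0 + 2*0²)) = (8979 + 15833) + √3*√(2*0*(11 + 0 + 2*0)) = 24812 + √3*√(2*0*(11 + 0 + 0)) = 24812 + √3*√(2*0*11) = 24812 + √3*√0 = 24812 + √3*0 = 24812 + 0 = 24812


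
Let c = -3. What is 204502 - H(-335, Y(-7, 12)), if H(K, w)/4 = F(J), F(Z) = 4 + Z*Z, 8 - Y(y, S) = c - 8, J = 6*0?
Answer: 204486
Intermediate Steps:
J = 0
Y(y, S) = 19 (Y(y, S) = 8 - (-3 - 8) = 8 - 1*(-11) = 8 + 11 = 19)
F(Z) = 4 + Z²
H(K, w) = 16 (H(K, w) = 4*(4 + 0²) = 4*(4 + 0) = 4*4 = 16)
204502 - H(-335, Y(-7, 12)) = 204502 - 1*16 = 204502 - 16 = 204486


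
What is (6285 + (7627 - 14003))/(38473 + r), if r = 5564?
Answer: -13/6291 ≈ -0.0020664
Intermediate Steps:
(6285 + (7627 - 14003))/(38473 + r) = (6285 + (7627 - 14003))/(38473 + 5564) = (6285 - 6376)/44037 = -91*1/44037 = -13/6291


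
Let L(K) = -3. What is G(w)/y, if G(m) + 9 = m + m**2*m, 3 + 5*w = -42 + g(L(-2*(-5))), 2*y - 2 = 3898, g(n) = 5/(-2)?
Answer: -539/1200 ≈ -0.44917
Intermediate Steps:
g(n) = -5/2 (g(n) = 5*(-1/2) = -5/2)
y = 1950 (y = 1 + (1/2)*3898 = 1 + 1949 = 1950)
w = -19/2 (w = -3/5 + (-42 - 5/2)/5 = -3/5 + (1/5)*(-89/2) = -3/5 - 89/10 = -19/2 ≈ -9.5000)
G(m) = -9 + m + m**3 (G(m) = -9 + (m + m**2*m) = -9 + (m + m**3) = -9 + m + m**3)
G(w)/y = (-9 - 19/2 + (-19/2)**3)/1950 = (-9 - 19/2 - 6859/8)*(1/1950) = -7007/8*1/1950 = -539/1200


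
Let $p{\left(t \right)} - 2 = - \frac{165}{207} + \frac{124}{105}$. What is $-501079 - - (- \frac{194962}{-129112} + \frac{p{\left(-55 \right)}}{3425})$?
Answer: $- \frac{89186261948273411}{177988961500} \approx -5.0108 \cdot 10^{5}$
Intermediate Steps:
$p{\left(t \right)} = \frac{1919}{805}$ ($p{\left(t \right)} = 2 + \left(- \frac{165}{207} + \frac{124}{105}\right) = 2 + \left(\left(-165\right) \frac{1}{207} + 124 \cdot \frac{1}{105}\right) = 2 + \left(- \frac{55}{69} + \frac{124}{105}\right) = 2 + \frac{309}{805} = \frac{1919}{805}$)
$-501079 - - (- \frac{194962}{-129112} + \frac{p{\left(-55 \right)}}{3425}) = -501079 - - (- \frac{194962}{-129112} + \frac{1919}{805 \cdot 3425}) = -501079 - - (\left(-194962\right) \left(- \frac{1}{129112}\right) + \frac{1919}{805} \cdot \frac{1}{3425}) = -501079 - - (\frac{97481}{64556} + \frac{1919}{2757125}) = -501079 - \left(-1\right) \frac{268891185089}{177988961500} = -501079 - - \frac{268891185089}{177988961500} = -501079 + \frac{268891185089}{177988961500} = - \frac{89186261948273411}{177988961500}$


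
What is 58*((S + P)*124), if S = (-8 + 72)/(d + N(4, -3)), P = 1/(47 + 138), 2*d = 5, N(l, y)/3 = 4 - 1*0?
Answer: 5879832/185 ≈ 31783.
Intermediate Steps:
N(l, y) = 12 (N(l, y) = 3*(4 - 1*0) = 3*(4 + 0) = 3*4 = 12)
d = 5/2 (d = (½)*5 = 5/2 ≈ 2.5000)
P = 1/185 ≈ 0.0054054
S = 128/29 (S = (-8 + 72)/(5/2 + 12) = 64/(29/2) = 64*(2/29) = 128/29 ≈ 4.4138)
58*((S + P)*124) = 58*((128/29 + 1/185)*124) = 58*((23709/5365)*124) = 58*(2939916/5365) = 5879832/185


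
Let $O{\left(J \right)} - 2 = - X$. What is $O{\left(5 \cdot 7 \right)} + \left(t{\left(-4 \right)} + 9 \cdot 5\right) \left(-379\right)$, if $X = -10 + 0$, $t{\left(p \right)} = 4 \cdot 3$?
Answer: $-21591$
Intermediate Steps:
$t{\left(p \right)} = 12$
$X = -10$
$O{\left(J \right)} = 12$ ($O{\left(J \right)} = 2 - -10 = 2 + 10 = 12$)
$O{\left(5 \cdot 7 \right)} + \left(t{\left(-4 \right)} + 9 \cdot 5\right) \left(-379\right) = 12 + \left(12 + 9 \cdot 5\right) \left(-379\right) = 12 + \left(12 + 45\right) \left(-379\right) = 12 + 57 \left(-379\right) = 12 - 21603 = -21591$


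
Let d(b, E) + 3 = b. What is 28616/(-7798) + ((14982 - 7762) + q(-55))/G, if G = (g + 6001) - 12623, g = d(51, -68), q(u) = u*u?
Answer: -19143721/3661718 ≈ -5.2281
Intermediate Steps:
d(b, E) = -3 + b
q(u) = u**2
g = 48 (g = -3 + 51 = 48)
G = -6574 (G = (48 + 6001) - 12623 = 6049 - 12623 = -6574)
28616/(-7798) + ((14982 - 7762) + q(-55))/G = 28616/(-7798) + ((14982 - 7762) + (-55)**2)/(-6574) = 28616*(-1/7798) + (7220 + 3025)*(-1/6574) = -2044/557 + 10245*(-1/6574) = -2044/557 - 10245/6574 = -19143721/3661718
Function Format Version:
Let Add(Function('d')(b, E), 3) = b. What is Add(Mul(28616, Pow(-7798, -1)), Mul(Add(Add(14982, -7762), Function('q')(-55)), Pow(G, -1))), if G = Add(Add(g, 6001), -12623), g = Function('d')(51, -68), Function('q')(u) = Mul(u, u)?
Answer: Rational(-19143721, 3661718) ≈ -5.2281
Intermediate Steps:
Function('d')(b, E) = Add(-3, b)
Function('q')(u) = Pow(u, 2)
g = 48 (g = Add(-3, 51) = 48)
G = -6574 (G = Add(Add(48, 6001), -12623) = Add(6049, -12623) = -6574)
Add(Mul(28616, Pow(-7798, -1)), Mul(Add(Add(14982, -7762), Function('q')(-55)), Pow(G, -1))) = Add(Mul(28616, Pow(-7798, -1)), Mul(Add(Add(14982, -7762), Pow(-55, 2)), Pow(-6574, -1))) = Add(Mul(28616, Rational(-1, 7798)), Mul(Add(7220, 3025), Rational(-1, 6574))) = Add(Rational(-2044, 557), Mul(10245, Rational(-1, 6574))) = Add(Rational(-2044, 557), Rational(-10245, 6574)) = Rational(-19143721, 3661718)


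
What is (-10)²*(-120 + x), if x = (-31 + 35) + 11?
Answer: -10500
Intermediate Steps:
x = 15 (x = 4 + 11 = 15)
(-10)²*(-120 + x) = (-10)²*(-120 + 15) = 100*(-105) = -10500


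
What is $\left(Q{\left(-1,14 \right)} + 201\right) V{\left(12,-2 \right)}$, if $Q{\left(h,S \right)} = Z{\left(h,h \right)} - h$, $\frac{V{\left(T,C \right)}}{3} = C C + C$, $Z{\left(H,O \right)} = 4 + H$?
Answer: $1230$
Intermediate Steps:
$V{\left(T,C \right)} = 3 C + 3 C^{2}$ ($V{\left(T,C \right)} = 3 \left(C C + C\right) = 3 \left(C^{2} + C\right) = 3 \left(C + C^{2}\right) = 3 C + 3 C^{2}$)
$Q{\left(h,S \right)} = 4$ ($Q{\left(h,S \right)} = \left(4 + h\right) - h = 4$)
$\left(Q{\left(-1,14 \right)} + 201\right) V{\left(12,-2 \right)} = \left(4 + 201\right) 3 \left(-2\right) \left(1 - 2\right) = 205 \cdot 3 \left(-2\right) \left(-1\right) = 205 \cdot 6 = 1230$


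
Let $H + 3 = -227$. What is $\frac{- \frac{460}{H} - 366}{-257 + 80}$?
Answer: $\frac{364}{177} \approx 2.0565$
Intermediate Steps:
$H = -230$ ($H = -3 - 227 = -230$)
$\frac{- \frac{460}{H} - 366}{-257 + 80} = \frac{- \frac{460}{-230} - 366}{-257 + 80} = \frac{\left(-460\right) \left(- \frac{1}{230}\right) - 366}{-177} = \left(2 - 366\right) \left(- \frac{1}{177}\right) = \left(-364\right) \left(- \frac{1}{177}\right) = \frac{364}{177}$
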